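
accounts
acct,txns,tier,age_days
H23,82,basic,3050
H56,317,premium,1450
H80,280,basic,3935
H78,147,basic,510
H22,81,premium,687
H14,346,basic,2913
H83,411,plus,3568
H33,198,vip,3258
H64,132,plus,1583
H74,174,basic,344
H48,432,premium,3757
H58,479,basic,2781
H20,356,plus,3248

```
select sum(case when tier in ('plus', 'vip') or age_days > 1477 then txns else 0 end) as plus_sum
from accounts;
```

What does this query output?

acct=H23: ✓ → 82
acct=H56: ✗
acct=H80: ✓ → 280
acct=H78: ✗
acct=H22: ✗
acct=H14: ✓ → 346
acct=H83: ✓ → 411
acct=H33: ✓ → 198
acct=H64: ✓ → 132
acct=H74: ✗
acct=H48: ✓ → 432
acct=H58: ✓ → 479
acct=H20: ✓ → 356
plus_sum = 82 + 280 + 346 + 411 + 198 + 132 + 432 + 479 + 356 = 2716

2716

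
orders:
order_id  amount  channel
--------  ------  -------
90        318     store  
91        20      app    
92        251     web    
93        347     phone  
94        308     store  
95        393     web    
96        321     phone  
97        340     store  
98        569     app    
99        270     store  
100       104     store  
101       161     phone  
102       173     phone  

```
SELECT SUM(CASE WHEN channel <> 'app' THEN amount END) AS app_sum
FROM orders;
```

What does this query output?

order_id=90: ✓ → 318
order_id=91: ✗
order_id=92: ✓ → 251
order_id=93: ✓ → 347
order_id=94: ✓ → 308
order_id=95: ✓ → 393
order_id=96: ✓ → 321
order_id=97: ✓ → 340
order_id=98: ✗
order_id=99: ✓ → 270
order_id=100: ✓ → 104
order_id=101: ✓ → 161
order_id=102: ✓ → 173
app_sum = 318 + 251 + 347 + 308 + 393 + 321 + 340 + 270 + 104 + 161 + 173 = 2986

2986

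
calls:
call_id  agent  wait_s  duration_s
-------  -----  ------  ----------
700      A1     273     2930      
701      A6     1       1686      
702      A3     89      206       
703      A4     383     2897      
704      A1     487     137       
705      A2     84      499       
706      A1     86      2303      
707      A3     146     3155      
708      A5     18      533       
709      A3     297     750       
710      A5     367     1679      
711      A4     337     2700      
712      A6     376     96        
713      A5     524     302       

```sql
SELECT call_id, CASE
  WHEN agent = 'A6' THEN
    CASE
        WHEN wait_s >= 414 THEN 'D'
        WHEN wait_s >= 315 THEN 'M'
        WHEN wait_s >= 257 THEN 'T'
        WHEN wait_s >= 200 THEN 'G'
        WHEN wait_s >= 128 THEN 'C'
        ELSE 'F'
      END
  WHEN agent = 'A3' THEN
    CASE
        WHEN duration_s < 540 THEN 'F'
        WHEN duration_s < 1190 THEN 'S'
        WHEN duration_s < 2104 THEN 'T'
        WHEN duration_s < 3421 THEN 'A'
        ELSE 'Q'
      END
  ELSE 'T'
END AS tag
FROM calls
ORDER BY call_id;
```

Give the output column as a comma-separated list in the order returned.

call_id=700: agent='A1' → outer ELSE → T
call_id=701: agent='A6' → inner[ELSE] → F
call_id=702: agent='A3' → inner[duration_s < 540] → F
call_id=703: agent='A4' → outer ELSE → T
call_id=704: agent='A1' → outer ELSE → T
call_id=705: agent='A2' → outer ELSE → T
call_id=706: agent='A1' → outer ELSE → T
call_id=707: agent='A3' → inner[duration_s < 3421] → A
call_id=708: agent='A5' → outer ELSE → T
call_id=709: agent='A3' → inner[duration_s < 1190] → S
call_id=710: agent='A5' → outer ELSE → T
call_id=711: agent='A4' → outer ELSE → T
call_id=712: agent='A6' → inner[wait_s >= 315] → M
call_id=713: agent='A5' → outer ELSE → T

T, F, F, T, T, T, T, A, T, S, T, T, M, T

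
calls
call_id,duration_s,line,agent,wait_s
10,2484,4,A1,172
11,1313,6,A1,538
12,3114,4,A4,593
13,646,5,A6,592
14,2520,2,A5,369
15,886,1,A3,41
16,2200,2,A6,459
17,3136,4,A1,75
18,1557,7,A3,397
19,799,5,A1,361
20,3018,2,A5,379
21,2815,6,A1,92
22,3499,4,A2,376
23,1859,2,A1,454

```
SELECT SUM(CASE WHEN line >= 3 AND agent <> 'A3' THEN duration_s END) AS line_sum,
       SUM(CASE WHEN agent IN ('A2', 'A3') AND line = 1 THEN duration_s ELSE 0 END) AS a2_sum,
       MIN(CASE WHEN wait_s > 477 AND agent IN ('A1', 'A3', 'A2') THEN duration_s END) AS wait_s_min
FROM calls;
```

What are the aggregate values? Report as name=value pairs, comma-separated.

[line_sum: line >= 3 AND agent <> 'A3']
call_id=10: ✓ → 2484
call_id=11: ✓ → 1313
call_id=12: ✓ → 3114
call_id=13: ✓ → 646
call_id=14: ✗
call_id=15: ✗
call_id=16: ✗
call_id=17: ✓ → 3136
call_id=18: ✗
call_id=19: ✓ → 799
call_id=20: ✗
call_id=21: ✓ → 2815
call_id=22: ✓ → 3499
call_id=23: ✗
line_sum = 2484 + 1313 + 3114 + 646 + 3136 + 799 + 2815 + 3499 = 17806
—
[a2_sum: agent IN ('A2', 'A3') AND line = 1]
call_id=10: ✗
call_id=11: ✗
call_id=12: ✗
call_id=13: ✗
call_id=14: ✗
call_id=15: ✓ → 886
call_id=16: ✗
call_id=17: ✗
call_id=18: ✗
call_id=19: ✗
call_id=20: ✗
call_id=21: ✗
call_id=22: ✗
call_id=23: ✗
a2_sum = 886
—
[wait_s_min: wait_s > 477 AND agent IN ('A1', 'A3', 'A2')]
call_id=10: ✗
call_id=11: ✓ → 1313
call_id=12: ✗
call_id=13: ✗
call_id=14: ✗
call_id=15: ✗
call_id=16: ✗
call_id=17: ✗
call_id=18: ✗
call_id=19: ✗
call_id=20: ✗
call_id=21: ✗
call_id=22: ✗
call_id=23: ✗
wait_s_min = MIN(1313) = 1313

line_sum=17806, a2_sum=886, wait_s_min=1313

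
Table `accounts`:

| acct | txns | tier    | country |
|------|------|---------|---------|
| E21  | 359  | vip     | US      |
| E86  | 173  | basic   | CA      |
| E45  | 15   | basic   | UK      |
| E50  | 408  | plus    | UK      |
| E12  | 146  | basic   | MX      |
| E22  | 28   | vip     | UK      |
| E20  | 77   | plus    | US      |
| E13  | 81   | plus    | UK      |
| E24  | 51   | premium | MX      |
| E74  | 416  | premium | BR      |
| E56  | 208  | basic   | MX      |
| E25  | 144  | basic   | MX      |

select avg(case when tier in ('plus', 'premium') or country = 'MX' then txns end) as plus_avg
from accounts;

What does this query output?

191.375

acct=E21: ✗
acct=E86: ✗
acct=E45: ✗
acct=E50: ✓ → 408
acct=E12: ✓ → 146
acct=E22: ✗
acct=E20: ✓ → 77
acct=E13: ✓ → 81
acct=E24: ✓ → 51
acct=E74: ✓ → 416
acct=E56: ✓ → 208
acct=E25: ✓ → 144
plus_avg = (408 + 146 + 77 + 81 + 51 + 416 + 208 + 144) / 8 = 191.375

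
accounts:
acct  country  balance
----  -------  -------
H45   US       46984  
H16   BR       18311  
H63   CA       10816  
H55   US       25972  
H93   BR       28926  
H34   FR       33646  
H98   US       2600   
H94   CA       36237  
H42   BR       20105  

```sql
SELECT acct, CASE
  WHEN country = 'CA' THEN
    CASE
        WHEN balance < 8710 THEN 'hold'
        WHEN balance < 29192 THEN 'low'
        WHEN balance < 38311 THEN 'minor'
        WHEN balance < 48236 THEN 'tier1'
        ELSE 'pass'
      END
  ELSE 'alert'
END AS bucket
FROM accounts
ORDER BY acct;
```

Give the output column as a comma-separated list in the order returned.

alert, alert, alert, alert, alert, low, alert, minor, alert

acct=H16: country='BR' → outer ELSE → alert
acct=H34: country='FR' → outer ELSE → alert
acct=H42: country='BR' → outer ELSE → alert
acct=H45: country='US' → outer ELSE → alert
acct=H55: country='US' → outer ELSE → alert
acct=H63: country='CA' → inner[balance < 29192] → low
acct=H93: country='BR' → outer ELSE → alert
acct=H94: country='CA' → inner[balance < 38311] → minor
acct=H98: country='US' → outer ELSE → alert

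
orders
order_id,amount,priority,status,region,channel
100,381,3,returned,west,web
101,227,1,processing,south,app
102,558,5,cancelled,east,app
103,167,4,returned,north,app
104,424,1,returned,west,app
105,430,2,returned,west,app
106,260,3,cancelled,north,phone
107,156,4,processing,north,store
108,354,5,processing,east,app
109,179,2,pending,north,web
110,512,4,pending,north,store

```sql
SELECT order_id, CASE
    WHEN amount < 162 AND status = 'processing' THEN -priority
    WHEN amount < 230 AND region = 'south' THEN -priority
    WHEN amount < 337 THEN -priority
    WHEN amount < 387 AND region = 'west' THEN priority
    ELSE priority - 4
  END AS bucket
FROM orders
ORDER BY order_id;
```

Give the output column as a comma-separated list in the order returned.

order_id=100: amount < 387 AND region = 'west' → 3
order_id=101: amount < 230 AND region = 'south' → -1
order_id=102: ELSE → 1
order_id=103: amount < 337 → -4
order_id=104: ELSE → -3
order_id=105: ELSE → -2
order_id=106: amount < 337 → -3
order_id=107: amount < 162 AND status = 'processing' → -4
order_id=108: ELSE → 1
order_id=109: amount < 337 → -2
order_id=110: ELSE → 0

3, -1, 1, -4, -3, -2, -3, -4, 1, -2, 0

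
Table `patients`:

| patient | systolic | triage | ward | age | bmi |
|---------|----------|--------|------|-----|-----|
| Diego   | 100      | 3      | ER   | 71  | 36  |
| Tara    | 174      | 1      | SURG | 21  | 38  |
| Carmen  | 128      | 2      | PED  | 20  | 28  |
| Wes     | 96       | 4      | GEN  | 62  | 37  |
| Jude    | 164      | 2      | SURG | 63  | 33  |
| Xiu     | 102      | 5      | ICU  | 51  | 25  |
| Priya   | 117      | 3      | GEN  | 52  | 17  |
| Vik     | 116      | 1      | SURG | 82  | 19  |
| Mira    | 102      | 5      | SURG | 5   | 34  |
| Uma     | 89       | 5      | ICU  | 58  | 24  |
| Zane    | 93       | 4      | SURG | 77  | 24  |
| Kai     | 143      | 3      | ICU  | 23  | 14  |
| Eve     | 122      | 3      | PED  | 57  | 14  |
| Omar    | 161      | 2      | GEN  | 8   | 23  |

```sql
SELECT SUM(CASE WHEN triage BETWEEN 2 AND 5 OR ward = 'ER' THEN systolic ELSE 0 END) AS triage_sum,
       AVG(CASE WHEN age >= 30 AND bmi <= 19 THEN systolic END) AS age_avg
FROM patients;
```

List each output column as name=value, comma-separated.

[triage_sum: triage BETWEEN 2 AND 5 OR ward = 'ER']
patient=Diego: ✓ → 100
patient=Tara: ✗
patient=Carmen: ✓ → 128
patient=Wes: ✓ → 96
patient=Jude: ✓ → 164
patient=Xiu: ✓ → 102
patient=Priya: ✓ → 117
patient=Vik: ✗
patient=Mira: ✓ → 102
patient=Uma: ✓ → 89
patient=Zane: ✓ → 93
patient=Kai: ✓ → 143
patient=Eve: ✓ → 122
patient=Omar: ✓ → 161
triage_sum = 100 + 128 + 96 + 164 + 102 + 117 + 102 + 89 + 93 + 143 + 122 + 161 = 1417
—
[age_avg: age >= 30 AND bmi <= 19]
patient=Diego: ✗
patient=Tara: ✗
patient=Carmen: ✗
patient=Wes: ✗
patient=Jude: ✗
patient=Xiu: ✗
patient=Priya: ✓ → 117
patient=Vik: ✓ → 116
patient=Mira: ✗
patient=Uma: ✗
patient=Zane: ✗
patient=Kai: ✗
patient=Eve: ✓ → 122
patient=Omar: ✗
age_avg = (117 + 116 + 122) / 3 = 118.3333333333

triage_sum=1417, age_avg=118.3333333333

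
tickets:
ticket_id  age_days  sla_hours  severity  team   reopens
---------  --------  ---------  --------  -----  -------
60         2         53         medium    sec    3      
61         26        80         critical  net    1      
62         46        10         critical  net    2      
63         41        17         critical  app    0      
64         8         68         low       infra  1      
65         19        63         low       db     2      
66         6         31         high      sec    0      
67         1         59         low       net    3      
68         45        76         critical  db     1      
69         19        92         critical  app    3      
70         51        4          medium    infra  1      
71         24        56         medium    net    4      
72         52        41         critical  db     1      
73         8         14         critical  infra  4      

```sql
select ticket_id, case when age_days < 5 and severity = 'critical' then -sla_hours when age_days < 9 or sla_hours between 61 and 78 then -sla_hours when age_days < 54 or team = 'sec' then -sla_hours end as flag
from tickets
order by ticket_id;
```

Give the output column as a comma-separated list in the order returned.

-53, -80, -10, -17, -68, -63, -31, -59, -76, -92, -4, -56, -41, -14

ticket_id=60: age_days < 9 or sla_hours between 61 and 78 → -53
ticket_id=61: age_days < 54 or team = 'sec' → -80
ticket_id=62: age_days < 54 or team = 'sec' → -10
ticket_id=63: age_days < 54 or team = 'sec' → -17
ticket_id=64: age_days < 9 or sla_hours between 61 and 78 → -68
ticket_id=65: age_days < 9 or sla_hours between 61 and 78 → -63
ticket_id=66: age_days < 9 or sla_hours between 61 and 78 → -31
ticket_id=67: age_days < 9 or sla_hours between 61 and 78 → -59
ticket_id=68: age_days < 9 or sla_hours between 61 and 78 → -76
ticket_id=69: age_days < 54 or team = 'sec' → -92
ticket_id=70: age_days < 54 or team = 'sec' → -4
ticket_id=71: age_days < 54 or team = 'sec' → -56
ticket_id=72: age_days < 54 or team = 'sec' → -41
ticket_id=73: age_days < 9 or sla_hours between 61 and 78 → -14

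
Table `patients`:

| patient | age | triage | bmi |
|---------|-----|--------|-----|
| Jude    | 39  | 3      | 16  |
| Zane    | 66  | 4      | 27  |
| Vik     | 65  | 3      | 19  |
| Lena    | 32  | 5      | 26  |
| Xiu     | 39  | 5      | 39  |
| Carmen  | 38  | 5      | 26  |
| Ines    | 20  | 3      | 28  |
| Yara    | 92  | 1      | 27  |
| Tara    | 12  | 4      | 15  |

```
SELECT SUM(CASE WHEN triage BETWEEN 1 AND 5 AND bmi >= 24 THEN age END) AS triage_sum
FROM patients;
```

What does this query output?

287

patient=Jude: ✗
patient=Zane: ✓ → 66
patient=Vik: ✗
patient=Lena: ✓ → 32
patient=Xiu: ✓ → 39
patient=Carmen: ✓ → 38
patient=Ines: ✓ → 20
patient=Yara: ✓ → 92
patient=Tara: ✗
triage_sum = 66 + 32 + 39 + 38 + 20 + 92 = 287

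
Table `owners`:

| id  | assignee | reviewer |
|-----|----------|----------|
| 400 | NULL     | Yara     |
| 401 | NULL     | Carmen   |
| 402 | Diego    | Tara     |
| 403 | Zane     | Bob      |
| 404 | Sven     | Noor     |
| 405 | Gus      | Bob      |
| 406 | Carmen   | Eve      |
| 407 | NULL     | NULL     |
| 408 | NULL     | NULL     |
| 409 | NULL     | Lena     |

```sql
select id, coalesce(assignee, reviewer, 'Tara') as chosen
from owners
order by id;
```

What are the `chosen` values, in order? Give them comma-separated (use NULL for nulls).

Yara, Carmen, Diego, Zane, Sven, Gus, Carmen, Tara, Tara, Lena

id=400: assignee=NULL, reviewer=Yara → Yara
id=401: assignee=NULL, reviewer=Carmen → Carmen
id=402: assignee=Diego → Diego
id=403: assignee=Zane → Zane
id=404: assignee=Sven → Sven
id=405: assignee=Gus → Gus
id=406: assignee=Carmen → Carmen
id=407: assignee=NULL, reviewer=NULL, → literal Tara → Tara
id=408: assignee=NULL, reviewer=NULL, → literal Tara → Tara
id=409: assignee=NULL, reviewer=Lena → Lena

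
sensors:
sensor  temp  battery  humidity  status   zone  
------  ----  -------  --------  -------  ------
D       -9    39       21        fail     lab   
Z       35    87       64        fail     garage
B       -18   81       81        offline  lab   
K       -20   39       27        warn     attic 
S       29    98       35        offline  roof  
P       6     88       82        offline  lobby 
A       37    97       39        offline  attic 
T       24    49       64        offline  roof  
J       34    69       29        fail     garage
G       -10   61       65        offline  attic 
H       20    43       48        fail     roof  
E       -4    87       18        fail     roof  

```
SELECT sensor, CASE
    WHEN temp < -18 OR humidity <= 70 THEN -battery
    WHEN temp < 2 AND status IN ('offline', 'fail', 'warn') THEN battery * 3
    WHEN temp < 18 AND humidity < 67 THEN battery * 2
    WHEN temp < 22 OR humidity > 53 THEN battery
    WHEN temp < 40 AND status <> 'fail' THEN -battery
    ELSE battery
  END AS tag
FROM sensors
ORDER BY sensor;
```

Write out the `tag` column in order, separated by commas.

-97, 243, -39, -87, -61, -43, -69, -39, 88, -98, -49, -87

sensor=A: temp < -18 OR humidity <= 70 → -97
sensor=B: temp < 2 AND status IN ('offline', 'fail', 'warn') → 243
sensor=D: temp < -18 OR humidity <= 70 → -39
sensor=E: temp < -18 OR humidity <= 70 → -87
sensor=G: temp < -18 OR humidity <= 70 → -61
sensor=H: temp < -18 OR humidity <= 70 → -43
sensor=J: temp < -18 OR humidity <= 70 → -69
sensor=K: temp < -18 OR humidity <= 70 → -39
sensor=P: temp < 22 OR humidity > 53 → 88
sensor=S: temp < -18 OR humidity <= 70 → -98
sensor=T: temp < -18 OR humidity <= 70 → -49
sensor=Z: temp < -18 OR humidity <= 70 → -87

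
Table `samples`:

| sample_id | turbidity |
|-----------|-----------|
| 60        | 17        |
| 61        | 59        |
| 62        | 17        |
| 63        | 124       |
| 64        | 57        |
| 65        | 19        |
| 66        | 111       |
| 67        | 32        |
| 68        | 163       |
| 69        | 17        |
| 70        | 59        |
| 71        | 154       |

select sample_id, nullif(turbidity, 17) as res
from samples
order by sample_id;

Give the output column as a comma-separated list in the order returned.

sample_id=60: turbidity=17 vs 17: equal → NULL
sample_id=61: turbidity=59 vs 17: differ → 59
sample_id=62: turbidity=17 vs 17: equal → NULL
sample_id=63: turbidity=124 vs 17: differ → 124
sample_id=64: turbidity=57 vs 17: differ → 57
sample_id=65: turbidity=19 vs 17: differ → 19
sample_id=66: turbidity=111 vs 17: differ → 111
sample_id=67: turbidity=32 vs 17: differ → 32
sample_id=68: turbidity=163 vs 17: differ → 163
sample_id=69: turbidity=17 vs 17: equal → NULL
sample_id=70: turbidity=59 vs 17: differ → 59
sample_id=71: turbidity=154 vs 17: differ → 154

NULL, 59, NULL, 124, 57, 19, 111, 32, 163, NULL, 59, 154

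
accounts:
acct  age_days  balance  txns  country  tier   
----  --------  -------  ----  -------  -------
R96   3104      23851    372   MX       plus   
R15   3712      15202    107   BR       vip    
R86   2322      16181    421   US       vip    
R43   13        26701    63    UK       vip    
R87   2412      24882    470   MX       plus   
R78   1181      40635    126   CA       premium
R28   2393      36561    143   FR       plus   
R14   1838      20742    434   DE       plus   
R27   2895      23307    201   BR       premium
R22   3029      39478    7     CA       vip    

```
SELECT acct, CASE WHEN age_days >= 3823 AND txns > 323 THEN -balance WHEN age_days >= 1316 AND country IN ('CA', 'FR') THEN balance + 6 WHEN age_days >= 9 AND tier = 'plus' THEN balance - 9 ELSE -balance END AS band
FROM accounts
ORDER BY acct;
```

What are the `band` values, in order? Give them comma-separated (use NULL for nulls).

20733, -15202, 39484, -23307, 36567, -26701, -40635, -16181, 24873, 23842

acct=R14: age_days >= 9 AND tier = 'plus' → 20733
acct=R15: ELSE → -15202
acct=R22: age_days >= 1316 AND country IN ('CA', 'FR') → 39484
acct=R27: ELSE → -23307
acct=R28: age_days >= 1316 AND country IN ('CA', 'FR') → 36567
acct=R43: ELSE → -26701
acct=R78: ELSE → -40635
acct=R86: ELSE → -16181
acct=R87: age_days >= 9 AND tier = 'plus' → 24873
acct=R96: age_days >= 9 AND tier = 'plus' → 23842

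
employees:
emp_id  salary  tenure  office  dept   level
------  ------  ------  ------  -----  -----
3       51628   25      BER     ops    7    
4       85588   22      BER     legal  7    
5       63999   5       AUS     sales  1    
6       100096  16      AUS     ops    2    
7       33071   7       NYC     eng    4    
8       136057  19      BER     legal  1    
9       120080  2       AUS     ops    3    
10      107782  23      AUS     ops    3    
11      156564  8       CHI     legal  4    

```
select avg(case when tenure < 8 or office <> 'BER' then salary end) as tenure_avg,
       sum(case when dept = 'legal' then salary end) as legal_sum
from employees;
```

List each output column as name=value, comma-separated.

[tenure_avg: tenure < 8 or office <> 'BER']
emp_id=3: ✗
emp_id=4: ✗
emp_id=5: ✓ → 63999
emp_id=6: ✓ → 100096
emp_id=7: ✓ → 33071
emp_id=8: ✗
emp_id=9: ✓ → 120080
emp_id=10: ✓ → 107782
emp_id=11: ✓ → 156564
tenure_avg = (63999 + 100096 + 33071 + 120080 + 107782 + 156564) / 6 = 96932
—
[legal_sum: dept = 'legal']
emp_id=3: ✗
emp_id=4: ✓ → 85588
emp_id=5: ✗
emp_id=6: ✗
emp_id=7: ✗
emp_id=8: ✓ → 136057
emp_id=9: ✗
emp_id=10: ✗
emp_id=11: ✓ → 156564
legal_sum = 85588 + 136057 + 156564 = 378209

tenure_avg=96932, legal_sum=378209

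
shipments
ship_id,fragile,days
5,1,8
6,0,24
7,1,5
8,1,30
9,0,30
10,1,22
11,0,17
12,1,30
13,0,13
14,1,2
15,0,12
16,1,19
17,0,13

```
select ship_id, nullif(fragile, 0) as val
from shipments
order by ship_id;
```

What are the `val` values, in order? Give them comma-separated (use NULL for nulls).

ship_id=5: fragile=1 vs 0: differ → 1
ship_id=6: fragile=0 vs 0: equal → NULL
ship_id=7: fragile=1 vs 0: differ → 1
ship_id=8: fragile=1 vs 0: differ → 1
ship_id=9: fragile=0 vs 0: equal → NULL
ship_id=10: fragile=1 vs 0: differ → 1
ship_id=11: fragile=0 vs 0: equal → NULL
ship_id=12: fragile=1 vs 0: differ → 1
ship_id=13: fragile=0 vs 0: equal → NULL
ship_id=14: fragile=1 vs 0: differ → 1
ship_id=15: fragile=0 vs 0: equal → NULL
ship_id=16: fragile=1 vs 0: differ → 1
ship_id=17: fragile=0 vs 0: equal → NULL

1, NULL, 1, 1, NULL, 1, NULL, 1, NULL, 1, NULL, 1, NULL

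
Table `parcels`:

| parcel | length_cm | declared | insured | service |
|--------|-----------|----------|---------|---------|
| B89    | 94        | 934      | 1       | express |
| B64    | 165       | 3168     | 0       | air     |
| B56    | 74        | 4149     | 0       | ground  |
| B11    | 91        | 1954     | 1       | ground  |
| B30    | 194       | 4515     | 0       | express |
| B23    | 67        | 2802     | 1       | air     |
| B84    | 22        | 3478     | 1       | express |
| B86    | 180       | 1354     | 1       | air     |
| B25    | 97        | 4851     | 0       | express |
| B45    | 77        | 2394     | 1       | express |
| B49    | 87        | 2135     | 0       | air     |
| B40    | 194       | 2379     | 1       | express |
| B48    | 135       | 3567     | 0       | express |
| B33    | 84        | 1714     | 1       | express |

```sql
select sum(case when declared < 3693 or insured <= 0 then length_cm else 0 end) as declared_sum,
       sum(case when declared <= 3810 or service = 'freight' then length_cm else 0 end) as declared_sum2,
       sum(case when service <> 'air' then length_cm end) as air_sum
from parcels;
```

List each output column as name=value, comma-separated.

declared_sum=1561, declared_sum2=1196, air_sum=1062

[declared_sum: declared < 3693 or insured <= 0]
parcel=B89: ✓ → 94
parcel=B64: ✓ → 165
parcel=B56: ✓ → 74
parcel=B11: ✓ → 91
parcel=B30: ✓ → 194
parcel=B23: ✓ → 67
parcel=B84: ✓ → 22
parcel=B86: ✓ → 180
parcel=B25: ✓ → 97
parcel=B45: ✓ → 77
parcel=B49: ✓ → 87
parcel=B40: ✓ → 194
parcel=B48: ✓ → 135
parcel=B33: ✓ → 84
declared_sum = 94 + 165 + 74 + 91 + 194 + 67 + 22 + 180 + 97 + 77 + 87 + 194 + 135 + 84 = 1561
—
[declared_sum2: declared <= 3810 or service = 'freight']
parcel=B89: ✓ → 94
parcel=B64: ✓ → 165
parcel=B56: ✗
parcel=B11: ✓ → 91
parcel=B30: ✗
parcel=B23: ✓ → 67
parcel=B84: ✓ → 22
parcel=B86: ✓ → 180
parcel=B25: ✗
parcel=B45: ✓ → 77
parcel=B49: ✓ → 87
parcel=B40: ✓ → 194
parcel=B48: ✓ → 135
parcel=B33: ✓ → 84
declared_sum2 = 94 + 165 + 91 + 67 + 22 + 180 + 77 + 87 + 194 + 135 + 84 = 1196
—
[air_sum: service <> 'air']
parcel=B89: ✓ → 94
parcel=B64: ✗
parcel=B56: ✓ → 74
parcel=B11: ✓ → 91
parcel=B30: ✓ → 194
parcel=B23: ✗
parcel=B84: ✓ → 22
parcel=B86: ✗
parcel=B25: ✓ → 97
parcel=B45: ✓ → 77
parcel=B49: ✗
parcel=B40: ✓ → 194
parcel=B48: ✓ → 135
parcel=B33: ✓ → 84
air_sum = 94 + 74 + 91 + 194 + 22 + 97 + 77 + 194 + 135 + 84 = 1062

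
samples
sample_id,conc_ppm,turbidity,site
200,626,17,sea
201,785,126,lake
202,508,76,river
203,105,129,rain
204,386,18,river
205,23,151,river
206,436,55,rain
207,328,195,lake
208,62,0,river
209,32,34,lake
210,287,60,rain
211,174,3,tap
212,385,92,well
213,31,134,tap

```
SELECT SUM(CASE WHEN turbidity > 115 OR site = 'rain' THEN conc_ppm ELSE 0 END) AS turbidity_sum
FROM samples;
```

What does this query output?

1995

sample_id=200: ✗
sample_id=201: ✓ → 785
sample_id=202: ✗
sample_id=203: ✓ → 105
sample_id=204: ✗
sample_id=205: ✓ → 23
sample_id=206: ✓ → 436
sample_id=207: ✓ → 328
sample_id=208: ✗
sample_id=209: ✗
sample_id=210: ✓ → 287
sample_id=211: ✗
sample_id=212: ✗
sample_id=213: ✓ → 31
turbidity_sum = 785 + 105 + 23 + 436 + 328 + 287 + 31 = 1995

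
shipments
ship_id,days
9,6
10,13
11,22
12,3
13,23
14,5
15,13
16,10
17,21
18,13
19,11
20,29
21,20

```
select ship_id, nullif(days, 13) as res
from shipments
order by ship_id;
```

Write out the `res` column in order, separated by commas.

ship_id=9: days=6 vs 13: differ → 6
ship_id=10: days=13 vs 13: equal → NULL
ship_id=11: days=22 vs 13: differ → 22
ship_id=12: days=3 vs 13: differ → 3
ship_id=13: days=23 vs 13: differ → 23
ship_id=14: days=5 vs 13: differ → 5
ship_id=15: days=13 vs 13: equal → NULL
ship_id=16: days=10 vs 13: differ → 10
ship_id=17: days=21 vs 13: differ → 21
ship_id=18: days=13 vs 13: equal → NULL
ship_id=19: days=11 vs 13: differ → 11
ship_id=20: days=29 vs 13: differ → 29
ship_id=21: days=20 vs 13: differ → 20

6, NULL, 22, 3, 23, 5, NULL, 10, 21, NULL, 11, 29, 20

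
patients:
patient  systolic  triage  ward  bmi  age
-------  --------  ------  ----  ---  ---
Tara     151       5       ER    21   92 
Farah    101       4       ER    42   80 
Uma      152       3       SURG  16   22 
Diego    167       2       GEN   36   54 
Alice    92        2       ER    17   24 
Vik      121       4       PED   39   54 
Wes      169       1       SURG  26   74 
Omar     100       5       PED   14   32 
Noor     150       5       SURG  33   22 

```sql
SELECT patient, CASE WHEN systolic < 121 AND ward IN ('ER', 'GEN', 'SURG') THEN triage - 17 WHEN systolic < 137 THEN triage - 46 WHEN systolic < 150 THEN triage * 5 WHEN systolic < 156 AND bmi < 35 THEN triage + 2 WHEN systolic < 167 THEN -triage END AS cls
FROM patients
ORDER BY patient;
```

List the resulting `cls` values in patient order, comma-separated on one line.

patient=Alice: systolic < 121 AND ward IN ('ER', 'GEN', 'SURG') → -15
patient=Diego: (no match → NULL) → NULL
patient=Farah: systolic < 121 AND ward IN ('ER', 'GEN', 'SURG') → -13
patient=Noor: systolic < 156 AND bmi < 35 → 7
patient=Omar: systolic < 137 → -41
patient=Tara: systolic < 156 AND bmi < 35 → 7
patient=Uma: systolic < 156 AND bmi < 35 → 5
patient=Vik: systolic < 137 → -42
patient=Wes: (no match → NULL) → NULL

-15, NULL, -13, 7, -41, 7, 5, -42, NULL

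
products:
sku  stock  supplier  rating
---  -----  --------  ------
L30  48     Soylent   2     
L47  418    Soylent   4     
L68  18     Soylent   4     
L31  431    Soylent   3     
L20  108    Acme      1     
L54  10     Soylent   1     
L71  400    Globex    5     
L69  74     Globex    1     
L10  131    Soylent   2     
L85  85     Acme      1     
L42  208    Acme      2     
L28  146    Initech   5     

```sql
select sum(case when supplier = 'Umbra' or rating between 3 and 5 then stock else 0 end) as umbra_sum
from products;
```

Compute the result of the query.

sku=L30: ✗
sku=L47: ✓ → 418
sku=L68: ✓ → 18
sku=L31: ✓ → 431
sku=L20: ✗
sku=L54: ✗
sku=L71: ✓ → 400
sku=L69: ✗
sku=L10: ✗
sku=L85: ✗
sku=L42: ✗
sku=L28: ✓ → 146
umbra_sum = 418 + 18 + 431 + 400 + 146 = 1413

1413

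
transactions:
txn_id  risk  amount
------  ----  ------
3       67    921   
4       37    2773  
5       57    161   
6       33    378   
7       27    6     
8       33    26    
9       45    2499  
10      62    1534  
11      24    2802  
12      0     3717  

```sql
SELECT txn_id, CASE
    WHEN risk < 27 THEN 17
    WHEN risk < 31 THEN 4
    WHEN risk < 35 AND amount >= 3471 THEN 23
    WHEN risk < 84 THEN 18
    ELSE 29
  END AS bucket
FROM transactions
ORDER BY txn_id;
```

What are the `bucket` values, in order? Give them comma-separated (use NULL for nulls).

txn_id=3: risk < 84 → 18
txn_id=4: risk < 84 → 18
txn_id=5: risk < 84 → 18
txn_id=6: risk < 84 → 18
txn_id=7: risk < 31 → 4
txn_id=8: risk < 84 → 18
txn_id=9: risk < 84 → 18
txn_id=10: risk < 84 → 18
txn_id=11: risk < 27 → 17
txn_id=12: risk < 27 → 17

18, 18, 18, 18, 4, 18, 18, 18, 17, 17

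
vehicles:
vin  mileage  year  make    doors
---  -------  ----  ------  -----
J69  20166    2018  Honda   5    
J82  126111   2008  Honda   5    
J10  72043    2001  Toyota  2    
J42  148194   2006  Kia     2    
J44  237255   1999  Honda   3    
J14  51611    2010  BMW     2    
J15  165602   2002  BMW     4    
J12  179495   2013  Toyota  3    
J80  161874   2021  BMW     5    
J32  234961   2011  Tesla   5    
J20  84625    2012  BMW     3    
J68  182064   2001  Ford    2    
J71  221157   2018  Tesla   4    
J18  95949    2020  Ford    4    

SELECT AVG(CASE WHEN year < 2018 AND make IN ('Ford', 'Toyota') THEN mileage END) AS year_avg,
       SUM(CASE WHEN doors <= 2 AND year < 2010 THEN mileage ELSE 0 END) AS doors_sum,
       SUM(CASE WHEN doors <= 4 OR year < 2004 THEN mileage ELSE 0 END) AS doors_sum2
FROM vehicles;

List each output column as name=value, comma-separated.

year_avg=144534, doors_sum=402301, doors_sum2=1437995

[year_avg: year < 2018 AND make IN ('Ford', 'Toyota')]
vin=J69: ✗
vin=J82: ✗
vin=J10: ✓ → 72043
vin=J42: ✗
vin=J44: ✗
vin=J14: ✗
vin=J15: ✗
vin=J12: ✓ → 179495
vin=J80: ✗
vin=J32: ✗
vin=J20: ✗
vin=J68: ✓ → 182064
vin=J71: ✗
vin=J18: ✗
year_avg = (72043 + 179495 + 182064) / 3 = 144534
—
[doors_sum: doors <= 2 AND year < 2010]
vin=J69: ✗
vin=J82: ✗
vin=J10: ✓ → 72043
vin=J42: ✓ → 148194
vin=J44: ✗
vin=J14: ✗
vin=J15: ✗
vin=J12: ✗
vin=J80: ✗
vin=J32: ✗
vin=J20: ✗
vin=J68: ✓ → 182064
vin=J71: ✗
vin=J18: ✗
doors_sum = 72043 + 148194 + 182064 = 402301
—
[doors_sum2: doors <= 4 OR year < 2004]
vin=J69: ✗
vin=J82: ✗
vin=J10: ✓ → 72043
vin=J42: ✓ → 148194
vin=J44: ✓ → 237255
vin=J14: ✓ → 51611
vin=J15: ✓ → 165602
vin=J12: ✓ → 179495
vin=J80: ✗
vin=J32: ✗
vin=J20: ✓ → 84625
vin=J68: ✓ → 182064
vin=J71: ✓ → 221157
vin=J18: ✓ → 95949
doors_sum2 = 72043 + 148194 + 237255 + 51611 + 165602 + 179495 + 84625 + 182064 + 221157 + 95949 = 1437995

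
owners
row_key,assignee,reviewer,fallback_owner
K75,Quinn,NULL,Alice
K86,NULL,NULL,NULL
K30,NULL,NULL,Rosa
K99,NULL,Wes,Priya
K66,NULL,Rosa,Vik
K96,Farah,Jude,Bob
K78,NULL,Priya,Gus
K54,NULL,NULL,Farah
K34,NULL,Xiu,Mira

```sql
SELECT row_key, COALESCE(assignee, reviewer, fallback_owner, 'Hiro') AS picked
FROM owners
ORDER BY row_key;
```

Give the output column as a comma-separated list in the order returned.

Rosa, Xiu, Farah, Rosa, Quinn, Priya, Hiro, Farah, Wes

row_key=K30: assignee=NULL, reviewer=NULL, fallback_owner=Rosa → Rosa
row_key=K34: assignee=NULL, reviewer=Xiu → Xiu
row_key=K54: assignee=NULL, reviewer=NULL, fallback_owner=Farah → Farah
row_key=K66: assignee=NULL, reviewer=Rosa → Rosa
row_key=K75: assignee=Quinn → Quinn
row_key=K78: assignee=NULL, reviewer=Priya → Priya
row_key=K86: assignee=NULL, reviewer=NULL, fallback_owner=NULL, → literal Hiro → Hiro
row_key=K96: assignee=Farah → Farah
row_key=K99: assignee=NULL, reviewer=Wes → Wes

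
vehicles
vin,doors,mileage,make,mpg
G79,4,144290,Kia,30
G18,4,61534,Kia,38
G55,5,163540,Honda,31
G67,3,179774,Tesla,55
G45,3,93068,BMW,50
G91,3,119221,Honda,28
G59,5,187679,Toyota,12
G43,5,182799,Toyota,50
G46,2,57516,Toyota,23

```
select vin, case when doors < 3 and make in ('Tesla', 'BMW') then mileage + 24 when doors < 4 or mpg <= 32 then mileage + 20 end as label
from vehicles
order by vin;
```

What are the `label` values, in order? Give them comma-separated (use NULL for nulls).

vin=G18: (no match → NULL) → NULL
vin=G43: (no match → NULL) → NULL
vin=G45: doors < 4 or mpg <= 32 → 93088
vin=G46: doors < 4 or mpg <= 32 → 57536
vin=G55: doors < 4 or mpg <= 32 → 163560
vin=G59: doors < 4 or mpg <= 32 → 187699
vin=G67: doors < 4 or mpg <= 32 → 179794
vin=G79: doors < 4 or mpg <= 32 → 144310
vin=G91: doors < 4 or mpg <= 32 → 119241

NULL, NULL, 93088, 57536, 163560, 187699, 179794, 144310, 119241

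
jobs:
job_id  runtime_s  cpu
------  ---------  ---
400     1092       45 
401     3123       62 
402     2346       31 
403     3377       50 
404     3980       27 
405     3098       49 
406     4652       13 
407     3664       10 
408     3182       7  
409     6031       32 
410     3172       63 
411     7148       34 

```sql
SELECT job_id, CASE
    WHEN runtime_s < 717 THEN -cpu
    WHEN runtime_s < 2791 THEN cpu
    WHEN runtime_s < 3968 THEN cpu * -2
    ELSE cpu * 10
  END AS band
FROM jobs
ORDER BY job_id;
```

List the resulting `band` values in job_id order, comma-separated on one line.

job_id=400: runtime_s < 2791 → 45
job_id=401: runtime_s < 3968 → -124
job_id=402: runtime_s < 2791 → 31
job_id=403: runtime_s < 3968 → -100
job_id=404: ELSE → 270
job_id=405: runtime_s < 3968 → -98
job_id=406: ELSE → 130
job_id=407: runtime_s < 3968 → -20
job_id=408: runtime_s < 3968 → -14
job_id=409: ELSE → 320
job_id=410: runtime_s < 3968 → -126
job_id=411: ELSE → 340

45, -124, 31, -100, 270, -98, 130, -20, -14, 320, -126, 340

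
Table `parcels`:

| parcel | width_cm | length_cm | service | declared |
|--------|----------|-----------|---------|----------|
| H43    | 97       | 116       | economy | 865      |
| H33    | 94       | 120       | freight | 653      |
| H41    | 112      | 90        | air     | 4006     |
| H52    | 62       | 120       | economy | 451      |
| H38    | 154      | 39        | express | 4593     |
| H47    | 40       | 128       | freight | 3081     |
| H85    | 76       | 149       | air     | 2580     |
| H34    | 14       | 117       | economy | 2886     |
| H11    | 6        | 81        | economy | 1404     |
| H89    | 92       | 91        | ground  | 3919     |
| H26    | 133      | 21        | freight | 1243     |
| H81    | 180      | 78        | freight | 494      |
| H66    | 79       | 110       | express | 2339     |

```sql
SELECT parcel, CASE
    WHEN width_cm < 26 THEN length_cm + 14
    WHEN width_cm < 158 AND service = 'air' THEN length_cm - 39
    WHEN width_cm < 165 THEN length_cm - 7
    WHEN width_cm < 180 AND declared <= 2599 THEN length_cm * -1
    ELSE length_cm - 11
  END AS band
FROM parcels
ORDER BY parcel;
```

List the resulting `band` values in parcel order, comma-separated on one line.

parcel=H11: width_cm < 26 → 95
parcel=H26: width_cm < 165 → 14
parcel=H33: width_cm < 165 → 113
parcel=H34: width_cm < 26 → 131
parcel=H38: width_cm < 165 → 32
parcel=H41: width_cm < 158 AND service = 'air' → 51
parcel=H43: width_cm < 165 → 109
parcel=H47: width_cm < 165 → 121
parcel=H52: width_cm < 165 → 113
parcel=H66: width_cm < 165 → 103
parcel=H81: ELSE → 67
parcel=H85: width_cm < 158 AND service = 'air' → 110
parcel=H89: width_cm < 165 → 84

95, 14, 113, 131, 32, 51, 109, 121, 113, 103, 67, 110, 84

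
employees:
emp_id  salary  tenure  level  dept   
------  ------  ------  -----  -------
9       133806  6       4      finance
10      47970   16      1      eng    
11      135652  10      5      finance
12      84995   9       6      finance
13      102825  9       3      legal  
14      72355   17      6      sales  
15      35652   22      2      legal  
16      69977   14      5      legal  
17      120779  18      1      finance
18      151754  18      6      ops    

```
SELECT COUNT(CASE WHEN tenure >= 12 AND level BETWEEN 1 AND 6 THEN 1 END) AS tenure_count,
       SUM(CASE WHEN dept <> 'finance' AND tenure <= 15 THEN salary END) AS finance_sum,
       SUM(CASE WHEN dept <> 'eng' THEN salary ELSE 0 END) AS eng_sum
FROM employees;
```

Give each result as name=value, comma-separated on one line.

tenure_count=6, finance_sum=172802, eng_sum=907795

[tenure_count: tenure >= 12 AND level BETWEEN 1 AND 6]
emp_id=9: ✗
emp_id=10: ✓ → 1
emp_id=11: ✗
emp_id=12: ✗
emp_id=13: ✗
emp_id=14: ✓ → 1
emp_id=15: ✓ → 1
emp_id=16: ✓ → 1
emp_id=17: ✓ → 1
emp_id=18: ✓ → 1
tenure_count = COUNT(1, 1, 1, 1, 1, 1) = 6
—
[finance_sum: dept <> 'finance' AND tenure <= 15]
emp_id=9: ✗
emp_id=10: ✗
emp_id=11: ✗
emp_id=12: ✗
emp_id=13: ✓ → 102825
emp_id=14: ✗
emp_id=15: ✗
emp_id=16: ✓ → 69977
emp_id=17: ✗
emp_id=18: ✗
finance_sum = 102825 + 69977 = 172802
—
[eng_sum: dept <> 'eng']
emp_id=9: ✓ → 133806
emp_id=10: ✗
emp_id=11: ✓ → 135652
emp_id=12: ✓ → 84995
emp_id=13: ✓ → 102825
emp_id=14: ✓ → 72355
emp_id=15: ✓ → 35652
emp_id=16: ✓ → 69977
emp_id=17: ✓ → 120779
emp_id=18: ✓ → 151754
eng_sum = 133806 + 135652 + 84995 + 102825 + 72355 + 35652 + 69977 + 120779 + 151754 = 907795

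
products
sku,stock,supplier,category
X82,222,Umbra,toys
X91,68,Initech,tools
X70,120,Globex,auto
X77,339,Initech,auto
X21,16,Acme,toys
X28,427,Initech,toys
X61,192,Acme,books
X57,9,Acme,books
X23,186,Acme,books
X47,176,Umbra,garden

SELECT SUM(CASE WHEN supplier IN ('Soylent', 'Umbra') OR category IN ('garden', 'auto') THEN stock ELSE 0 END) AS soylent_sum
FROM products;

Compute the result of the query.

sku=X82: ✓ → 222
sku=X91: ✗
sku=X70: ✓ → 120
sku=X77: ✓ → 339
sku=X21: ✗
sku=X28: ✗
sku=X61: ✗
sku=X57: ✗
sku=X23: ✗
sku=X47: ✓ → 176
soylent_sum = 222 + 120 + 339 + 176 = 857

857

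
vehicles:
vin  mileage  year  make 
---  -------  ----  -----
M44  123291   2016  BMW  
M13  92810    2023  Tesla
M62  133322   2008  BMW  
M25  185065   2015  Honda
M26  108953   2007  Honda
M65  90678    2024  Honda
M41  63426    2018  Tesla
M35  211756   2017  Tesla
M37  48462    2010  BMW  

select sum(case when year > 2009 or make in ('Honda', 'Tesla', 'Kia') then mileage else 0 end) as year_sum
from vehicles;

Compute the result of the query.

vin=M44: ✓ → 123291
vin=M13: ✓ → 92810
vin=M62: ✗
vin=M25: ✓ → 185065
vin=M26: ✓ → 108953
vin=M65: ✓ → 90678
vin=M41: ✓ → 63426
vin=M35: ✓ → 211756
vin=M37: ✓ → 48462
year_sum = 123291 + 92810 + 185065 + 108953 + 90678 + 63426 + 211756 + 48462 = 924441

924441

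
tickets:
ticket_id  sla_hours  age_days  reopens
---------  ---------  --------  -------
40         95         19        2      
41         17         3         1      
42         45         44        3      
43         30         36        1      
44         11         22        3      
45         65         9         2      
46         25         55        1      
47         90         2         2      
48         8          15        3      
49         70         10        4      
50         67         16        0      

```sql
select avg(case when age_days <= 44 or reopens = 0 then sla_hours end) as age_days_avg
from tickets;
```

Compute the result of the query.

49.8

ticket_id=40: ✓ → 95
ticket_id=41: ✓ → 17
ticket_id=42: ✓ → 45
ticket_id=43: ✓ → 30
ticket_id=44: ✓ → 11
ticket_id=45: ✓ → 65
ticket_id=46: ✗
ticket_id=47: ✓ → 90
ticket_id=48: ✓ → 8
ticket_id=49: ✓ → 70
ticket_id=50: ✓ → 67
age_days_avg = (95 + 17 + 45 + 30 + 11 + 65 + 90 + 8 + 70 + 67) / 10 = 49.8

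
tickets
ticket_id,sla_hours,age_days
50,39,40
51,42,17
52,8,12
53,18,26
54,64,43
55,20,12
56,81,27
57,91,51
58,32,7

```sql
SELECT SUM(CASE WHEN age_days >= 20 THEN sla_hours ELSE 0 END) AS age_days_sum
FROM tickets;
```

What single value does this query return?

ticket_id=50: ✓ → 39
ticket_id=51: ✗
ticket_id=52: ✗
ticket_id=53: ✓ → 18
ticket_id=54: ✓ → 64
ticket_id=55: ✗
ticket_id=56: ✓ → 81
ticket_id=57: ✓ → 91
ticket_id=58: ✗
age_days_sum = 39 + 18 + 64 + 81 + 91 = 293

293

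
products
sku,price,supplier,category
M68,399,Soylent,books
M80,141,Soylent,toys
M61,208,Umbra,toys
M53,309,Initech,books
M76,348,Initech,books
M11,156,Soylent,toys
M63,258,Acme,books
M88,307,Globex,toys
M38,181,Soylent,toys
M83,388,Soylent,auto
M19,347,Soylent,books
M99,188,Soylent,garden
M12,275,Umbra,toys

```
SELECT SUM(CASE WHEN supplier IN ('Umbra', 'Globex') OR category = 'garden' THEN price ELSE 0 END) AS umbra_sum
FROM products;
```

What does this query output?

978

sku=M68: ✗
sku=M80: ✗
sku=M61: ✓ → 208
sku=M53: ✗
sku=M76: ✗
sku=M11: ✗
sku=M63: ✗
sku=M88: ✓ → 307
sku=M38: ✗
sku=M83: ✗
sku=M19: ✗
sku=M99: ✓ → 188
sku=M12: ✓ → 275
umbra_sum = 208 + 307 + 188 + 275 = 978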